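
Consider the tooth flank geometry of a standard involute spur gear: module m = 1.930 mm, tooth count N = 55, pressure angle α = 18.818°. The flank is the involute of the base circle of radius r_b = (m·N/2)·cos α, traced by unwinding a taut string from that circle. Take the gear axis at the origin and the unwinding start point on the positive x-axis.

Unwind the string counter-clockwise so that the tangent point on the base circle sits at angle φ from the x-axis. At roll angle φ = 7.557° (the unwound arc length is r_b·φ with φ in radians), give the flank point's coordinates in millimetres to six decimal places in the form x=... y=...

pitch radius r_p = m·N/2 = 1.930·55/2 = 53.075000
base radius r_b = r_p·cos α = 53.075000·cos 18.818° = 50.238034
roll angle φ = 7.557° = 0.13189453 rad
x = r_b·(cos φ + φ·sin φ) = 50.238034·(0.99131452 + 0.13189453·0.13151245) = 50.673110
y = r_b·(sin φ − φ·cos φ) = 50.238034·(0.13151245 − 0.13189453·0.99131452) = 0.038356

x=50.673110 y=0.038356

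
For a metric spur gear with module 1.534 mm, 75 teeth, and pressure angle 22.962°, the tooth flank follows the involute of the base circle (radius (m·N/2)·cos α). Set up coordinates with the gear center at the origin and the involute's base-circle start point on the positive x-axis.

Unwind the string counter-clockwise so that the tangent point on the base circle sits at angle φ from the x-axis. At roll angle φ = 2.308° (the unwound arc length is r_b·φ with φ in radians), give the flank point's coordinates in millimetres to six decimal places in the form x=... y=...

x=53.009893 y=0.001154

pitch radius r_p = m·N/2 = 1.534·75/2 = 57.525000
base radius r_b = r_p·cos α = 57.525000·cos 22.962° = 52.966937
roll angle φ = 2.308° = 0.04028220 rad
x = r_b·(cos φ + φ·sin φ) = 52.966937·(0.99918878 + 0.04028220·0.04027131) = 53.009893
y = r_b·(sin φ − φ·cos φ) = 52.966937·(0.04027131 − 0.04028220·0.99918878) = 0.001154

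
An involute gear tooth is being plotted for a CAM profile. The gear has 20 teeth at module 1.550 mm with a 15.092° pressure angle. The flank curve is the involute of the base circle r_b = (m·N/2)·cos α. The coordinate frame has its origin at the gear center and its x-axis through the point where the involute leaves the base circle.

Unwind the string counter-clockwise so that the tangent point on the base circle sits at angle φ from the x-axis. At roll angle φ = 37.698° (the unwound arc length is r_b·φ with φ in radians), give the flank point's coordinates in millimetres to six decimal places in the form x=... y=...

x=17.862442 y=1.360302

pitch radius r_p = m·N/2 = 1.550·20/2 = 15.500000
base radius r_b = r_p·cos α = 15.500000·cos 15.092° = 14.965389
roll angle φ = 37.698° = 0.65795422 rad
x = r_b·(cos φ + φ·sin φ) = 14.965389·(0.79124488 + 0.65795422·0.61149942) = 17.862442
y = r_b·(sin φ − φ·cos φ) = 14.965389·(0.61149942 − 0.65795422·0.79124488) = 1.360302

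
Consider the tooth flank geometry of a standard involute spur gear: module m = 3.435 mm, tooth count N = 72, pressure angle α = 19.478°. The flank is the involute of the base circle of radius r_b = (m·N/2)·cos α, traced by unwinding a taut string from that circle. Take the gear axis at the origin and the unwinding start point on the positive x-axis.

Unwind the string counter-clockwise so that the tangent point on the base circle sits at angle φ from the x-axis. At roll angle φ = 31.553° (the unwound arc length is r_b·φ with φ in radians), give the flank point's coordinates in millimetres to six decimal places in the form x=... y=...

x=132.943269 y=6.295627

pitch radius r_p = m·N/2 = 3.435·72/2 = 123.660000
base radius r_b = r_p·cos α = 123.660000·cos 19.478° = 116.582888
roll angle φ = 31.553° = 0.55070374 rad
x = r_b·(cos φ + φ·sin φ) = 116.582888·(0.85215648 + 0.55070374·0.52328705) = 132.943269
y = r_b·(sin φ − φ·cos φ) = 116.582888·(0.52328705 − 0.55070374·0.85215648) = 6.295627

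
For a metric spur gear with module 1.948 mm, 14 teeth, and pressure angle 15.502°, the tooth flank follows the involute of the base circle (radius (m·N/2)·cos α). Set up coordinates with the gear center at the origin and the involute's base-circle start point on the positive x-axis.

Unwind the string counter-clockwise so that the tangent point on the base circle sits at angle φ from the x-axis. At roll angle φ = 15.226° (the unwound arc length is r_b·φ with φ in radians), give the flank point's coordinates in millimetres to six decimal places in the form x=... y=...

x=13.595748 y=0.081619

pitch radius r_p = m·N/2 = 1.948·14/2 = 13.636000
base radius r_b = r_p·cos α = 13.636000·cos 15.502° = 13.139938
roll angle φ = 15.226° = 0.26574383 rad
x = r_b·(cos φ + φ·sin φ) = 13.139938·(0.96489742 + 0.26574383·0.26262706) = 13.595748
y = r_b·(sin φ − φ·cos φ) = 13.139938·(0.26262706 − 0.26574383·0.96489742) = 0.081619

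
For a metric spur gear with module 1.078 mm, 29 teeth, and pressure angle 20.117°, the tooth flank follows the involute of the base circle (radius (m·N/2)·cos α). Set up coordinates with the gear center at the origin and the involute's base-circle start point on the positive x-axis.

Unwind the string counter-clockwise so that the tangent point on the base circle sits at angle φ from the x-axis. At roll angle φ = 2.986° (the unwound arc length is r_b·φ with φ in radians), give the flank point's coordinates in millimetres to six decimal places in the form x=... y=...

x=14.697306 y=0.000692

pitch radius r_p = m·N/2 = 1.078·29/2 = 15.631000
base radius r_b = r_p·cos α = 15.631000·cos 20.117° = 14.677388
roll angle φ = 2.986° = 0.05211553 rad
x = r_b·(cos φ + φ·sin φ) = 14.677388·(0.99864229 + 0.05211553·0.05209194) = 14.697306
y = r_b·(sin φ − φ·cos φ) = 14.677388·(0.05209194 − 0.05211553·0.99864229) = 0.000692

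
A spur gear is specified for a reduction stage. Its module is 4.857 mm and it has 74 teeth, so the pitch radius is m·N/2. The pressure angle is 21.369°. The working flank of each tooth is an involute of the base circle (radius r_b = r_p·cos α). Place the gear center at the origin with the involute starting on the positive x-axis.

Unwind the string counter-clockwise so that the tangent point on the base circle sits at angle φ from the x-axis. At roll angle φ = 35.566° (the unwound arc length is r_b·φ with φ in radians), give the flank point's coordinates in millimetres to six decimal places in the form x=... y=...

pitch radius r_p = m·N/2 = 4.857·74/2 = 179.709000
base radius r_b = r_p·cos α = 179.709000·cos 21.369° = 167.354563
roll angle φ = 35.566° = 0.62074380 rad
x = r_b·(cos φ + φ·sin φ) = 167.354563·(0.81344606 + 0.62074380·0.58164036) = 196.557216
y = r_b·(sin φ − φ·cos φ) = 167.354563·(0.58164036 − 0.62074380·0.81344606) = 12.835888

x=196.557216 y=12.835888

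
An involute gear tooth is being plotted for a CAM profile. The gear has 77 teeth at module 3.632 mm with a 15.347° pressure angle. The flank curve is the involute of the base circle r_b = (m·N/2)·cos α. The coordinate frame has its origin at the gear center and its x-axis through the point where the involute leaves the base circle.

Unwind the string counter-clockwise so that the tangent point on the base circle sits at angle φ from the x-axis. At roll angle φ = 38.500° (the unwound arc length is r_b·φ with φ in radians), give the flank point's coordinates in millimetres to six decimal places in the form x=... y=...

pitch radius r_p = m·N/2 = 3.632·77/2 = 139.832000
base radius r_b = r_p·cos α = 139.832000·cos 15.347° = 134.845680
roll angle φ = 38.500° = 0.67195176 rad
x = r_b·(cos φ + φ·sin φ) = 134.845680·(0.78260816 + 0.67195176·0.62251464) = 161.937251
y = r_b·(sin φ − φ·cos φ) = 134.845680·(0.62251464 − 0.67195176·0.78260816) = 13.031447

x=161.937251 y=13.031447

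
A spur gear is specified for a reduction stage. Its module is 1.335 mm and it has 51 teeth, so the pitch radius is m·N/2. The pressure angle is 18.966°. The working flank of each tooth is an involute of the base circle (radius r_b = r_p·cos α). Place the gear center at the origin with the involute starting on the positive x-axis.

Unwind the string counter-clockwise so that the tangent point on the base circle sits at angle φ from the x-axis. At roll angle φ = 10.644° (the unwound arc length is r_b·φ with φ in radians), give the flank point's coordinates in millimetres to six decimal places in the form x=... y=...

pitch radius r_p = m·N/2 = 1.335·51/2 = 34.042500
base radius r_b = r_p·cos α = 34.042500·cos 18.966° = 32.194387
roll angle φ = 10.644° = 0.18577285 rad
x = r_b·(cos φ + φ·sin φ) = 32.194387·(0.98279379 + 0.18577285·0.18470614) = 32.745142
y = r_b·(sin φ − φ·cos φ) = 32.194387·(0.18470614 − 0.18577285·0.98279379) = 0.068566

x=32.745142 y=0.068566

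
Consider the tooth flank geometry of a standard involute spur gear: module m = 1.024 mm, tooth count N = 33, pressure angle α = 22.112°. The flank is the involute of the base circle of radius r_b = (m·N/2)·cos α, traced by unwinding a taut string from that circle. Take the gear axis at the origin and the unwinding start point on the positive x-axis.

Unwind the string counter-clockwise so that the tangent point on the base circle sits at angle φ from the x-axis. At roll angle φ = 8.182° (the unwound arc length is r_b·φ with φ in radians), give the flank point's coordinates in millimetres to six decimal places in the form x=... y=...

x=15.812089 y=0.015164

pitch radius r_p = m·N/2 = 1.024·33/2 = 16.896000
base radius r_b = r_p·cos α = 16.896000·cos 22.112° = 15.653296
roll angle φ = 8.182° = 0.14280284 rad
x = r_b·(cos φ + φ·sin φ) = 15.653296·(0.98982099 + 0.14280284·0.14231798) = 15.812089
y = r_b·(sin φ − φ·cos φ) = 15.653296·(0.14231798 − 0.14280284·0.98982099) = 0.015164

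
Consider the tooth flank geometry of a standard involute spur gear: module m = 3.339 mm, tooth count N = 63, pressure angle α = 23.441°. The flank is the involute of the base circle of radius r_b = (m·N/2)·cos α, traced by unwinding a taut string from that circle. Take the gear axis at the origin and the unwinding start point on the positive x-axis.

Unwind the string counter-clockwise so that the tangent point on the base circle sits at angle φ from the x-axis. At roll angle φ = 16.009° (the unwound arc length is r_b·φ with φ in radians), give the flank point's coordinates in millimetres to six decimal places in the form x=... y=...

x=100.191735 y=0.696190

pitch radius r_p = m·N/2 = 3.339·63/2 = 105.178500
base radius r_b = r_p·cos α = 105.178500·cos 23.441° = 96.498139
roll angle φ = 16.009° = 0.27940976 rad
x = r_b·(cos φ + φ·sin φ) = 96.498139·(0.96121839 + 0.27940976·0.27578835) = 100.191735
y = r_b·(sin φ − φ·cos φ) = 96.498139·(0.27578835 − 0.27940976·0.96121839) = 0.696190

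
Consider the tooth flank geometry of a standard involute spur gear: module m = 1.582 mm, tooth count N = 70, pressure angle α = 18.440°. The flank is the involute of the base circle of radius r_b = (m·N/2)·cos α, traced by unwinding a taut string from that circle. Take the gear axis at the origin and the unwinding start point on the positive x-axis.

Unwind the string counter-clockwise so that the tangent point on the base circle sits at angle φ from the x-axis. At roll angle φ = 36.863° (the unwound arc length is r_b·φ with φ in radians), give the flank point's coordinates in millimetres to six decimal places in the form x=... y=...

pitch radius r_p = m·N/2 = 1.582·70/2 = 55.370000
base radius r_b = r_p·cos α = 55.370000·cos 18.440° = 52.527050
roll angle φ = 36.863° = 0.64338072 rad
x = r_b·(cos φ + φ·sin φ) = 52.527050·(0.80007223 + 0.64338072·0.59990369) = 62.299114
y = r_b·(sin φ − φ·cos φ) = 52.527050·(0.59990369 − 0.64338072·0.80007223) = 4.472817

x=62.299114 y=4.472817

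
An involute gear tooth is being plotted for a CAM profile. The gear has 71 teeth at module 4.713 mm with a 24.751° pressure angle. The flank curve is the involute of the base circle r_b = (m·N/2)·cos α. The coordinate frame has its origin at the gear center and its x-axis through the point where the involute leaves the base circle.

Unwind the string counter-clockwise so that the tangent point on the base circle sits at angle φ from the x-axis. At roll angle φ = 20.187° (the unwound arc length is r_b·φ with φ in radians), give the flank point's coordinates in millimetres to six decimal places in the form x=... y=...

pitch radius r_p = m·N/2 = 4.713·71/2 = 167.311500
base radius r_b = r_p·cos α = 167.311500·cos 24.751° = 151.941574
roll angle φ = 20.187° = 0.35232962 rad
x = r_b·(cos φ + φ·sin φ) = 151.941574·(0.93857134 + 0.35232962·0.34508525) = 161.081634
y = r_b·(sin φ − φ·cos φ) = 151.941574·(0.34508525 − 0.35232962·0.93857134) = 2.187772

x=161.081634 y=2.187772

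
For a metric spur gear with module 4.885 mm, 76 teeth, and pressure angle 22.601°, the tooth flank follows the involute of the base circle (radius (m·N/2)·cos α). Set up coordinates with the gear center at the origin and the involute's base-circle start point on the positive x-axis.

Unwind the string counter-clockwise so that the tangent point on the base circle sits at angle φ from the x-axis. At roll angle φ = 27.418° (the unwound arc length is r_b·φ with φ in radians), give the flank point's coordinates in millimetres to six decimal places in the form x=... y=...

pitch radius r_p = m·N/2 = 4.885·76/2 = 185.630000
base radius r_b = r_p·cos α = 185.630000·cos 22.601° = 171.374268
roll angle φ = 27.418° = 0.47853437 rad
x = r_b·(cos φ + φ·sin φ) = 171.374268·(0.88767077 + 0.47853437·0.46047868) = 189.887083
y = r_b·(sin φ − φ·cos φ) = 171.374268·(0.46047868 − 0.47853437·0.88767077) = 6.117668

x=189.887083 y=6.117668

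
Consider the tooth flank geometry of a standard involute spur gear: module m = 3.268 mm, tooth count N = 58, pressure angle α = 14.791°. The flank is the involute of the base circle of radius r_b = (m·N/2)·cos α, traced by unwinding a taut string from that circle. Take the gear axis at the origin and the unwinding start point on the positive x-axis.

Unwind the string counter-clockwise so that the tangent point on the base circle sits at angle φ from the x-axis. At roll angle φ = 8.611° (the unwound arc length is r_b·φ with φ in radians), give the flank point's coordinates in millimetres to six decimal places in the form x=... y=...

pitch radius r_p = m·N/2 = 3.268·58/2 = 94.772000
base radius r_b = r_p·cos α = 94.772000·cos 14.791° = 91.631588
roll angle φ = 8.611° = 0.15029030 rad
x = r_b·(cos φ + φ·sin φ) = 91.631588·(0.98872765 + 0.15029030·0.14972517) = 92.660601
y = r_b·(sin φ − φ·cos φ) = 91.631588·(0.14972517 − 0.15029030·0.98872765) = 0.103451

x=92.660601 y=0.103451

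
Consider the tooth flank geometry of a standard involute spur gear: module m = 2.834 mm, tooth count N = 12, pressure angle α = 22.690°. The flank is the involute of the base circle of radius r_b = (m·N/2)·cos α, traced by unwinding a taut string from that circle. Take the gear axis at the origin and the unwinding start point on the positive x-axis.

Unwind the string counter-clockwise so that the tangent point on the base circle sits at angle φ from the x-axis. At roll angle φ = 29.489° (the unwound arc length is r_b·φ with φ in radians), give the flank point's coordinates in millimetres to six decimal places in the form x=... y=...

x=17.630231 y=0.694240

pitch radius r_p = m·N/2 = 2.834·12/2 = 17.004000
base radius r_b = r_p·cos α = 17.004000·cos 22.690° = 15.687983
roll angle φ = 29.489° = 0.51468014 rad
x = r_b·(cos φ + φ·sin φ) = 15.687983·(0.87045022 + 0.51468014·0.49225645) = 17.630231
y = r_b·(sin φ − φ·cos φ) = 15.687983·(0.49225645 − 0.51468014·0.87045022) = 0.694240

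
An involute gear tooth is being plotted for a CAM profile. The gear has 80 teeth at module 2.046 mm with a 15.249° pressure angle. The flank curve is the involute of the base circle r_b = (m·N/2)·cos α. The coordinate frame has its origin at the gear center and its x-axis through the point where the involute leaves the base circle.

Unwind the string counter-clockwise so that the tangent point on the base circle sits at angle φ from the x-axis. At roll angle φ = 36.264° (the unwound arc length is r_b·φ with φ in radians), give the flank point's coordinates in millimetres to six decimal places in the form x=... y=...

x=93.224818 y=6.409717

pitch radius r_p = m·N/2 = 2.046·80/2 = 81.840000
base radius r_b = r_p·cos α = 81.840000·cos 15.249° = 78.958570
roll angle φ = 36.264° = 0.63292620 rad
x = r_b·(cos φ + φ·sin φ) = 78.958570·(0.80630010 + 0.63292620·0.59150668) = 93.224818
y = r_b·(sin φ − φ·cos φ) = 78.958570·(0.59150668 − 0.63292620·0.80630010) = 6.409717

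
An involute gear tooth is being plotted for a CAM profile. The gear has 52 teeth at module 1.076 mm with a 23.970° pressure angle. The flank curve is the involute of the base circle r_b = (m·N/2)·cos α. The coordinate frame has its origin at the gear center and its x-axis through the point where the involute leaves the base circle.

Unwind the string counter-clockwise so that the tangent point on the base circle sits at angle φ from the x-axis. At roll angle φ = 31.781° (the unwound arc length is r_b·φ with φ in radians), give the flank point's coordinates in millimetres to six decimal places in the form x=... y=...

pitch radius r_p = m·N/2 = 1.076·52/2 = 27.976000
base radius r_b = r_p·cos α = 27.976000·cos 23.970° = 25.563302
roll angle φ = 31.781° = 0.55468309 rad
x = r_b·(cos φ + φ·sin φ) = 25.563302·(0.85006739 + 0.55468309·0.52667393) = 29.198519
y = r_b·(sin φ − φ·cos φ) = 25.563302·(0.52667393 − 0.55468309·0.85006739) = 1.409968

x=29.198519 y=1.409968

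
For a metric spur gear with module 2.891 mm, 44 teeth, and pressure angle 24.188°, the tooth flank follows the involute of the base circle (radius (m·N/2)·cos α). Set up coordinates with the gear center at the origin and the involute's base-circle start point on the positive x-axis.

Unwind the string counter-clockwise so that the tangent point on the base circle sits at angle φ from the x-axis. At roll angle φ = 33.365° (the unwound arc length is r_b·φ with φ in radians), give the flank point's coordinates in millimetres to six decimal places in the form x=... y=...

x=67.036918 y=3.691039

pitch radius r_p = m·N/2 = 2.891·44/2 = 63.602000
base radius r_b = r_p·cos α = 63.602000·cos 24.188° = 58.018123
roll angle φ = 33.365° = 0.58232910 rad
x = r_b·(cos φ + φ·sin φ) = 58.018123·(0.83518398 + 0.58232910·0.54997066) = 67.036918
y = r_b·(sin φ − φ·cos φ) = 58.018123·(0.54997066 − 0.58232910·0.83518398) = 3.691039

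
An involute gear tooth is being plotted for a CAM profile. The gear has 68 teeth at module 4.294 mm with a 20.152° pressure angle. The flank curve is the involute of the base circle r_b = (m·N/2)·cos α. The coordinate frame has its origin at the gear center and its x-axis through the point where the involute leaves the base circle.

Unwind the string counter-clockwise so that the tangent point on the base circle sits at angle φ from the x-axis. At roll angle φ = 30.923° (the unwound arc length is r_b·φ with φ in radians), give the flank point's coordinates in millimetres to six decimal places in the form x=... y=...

pitch radius r_p = m·N/2 = 4.294·68/2 = 145.996000
base radius r_b = r_p·cos α = 145.996000·cos 20.152° = 137.058412
roll angle φ = 30.923° = 0.53970816 rad
x = r_b·(cos φ + φ·sin φ) = 137.058412·(0.85785869 + 0.53970816·0.51388566) = 155.589666
y = r_b·(sin φ − φ·cos φ) = 137.058412·(0.51388566 − 0.53970816·0.85785869) = 6.975221

x=155.589666 y=6.975221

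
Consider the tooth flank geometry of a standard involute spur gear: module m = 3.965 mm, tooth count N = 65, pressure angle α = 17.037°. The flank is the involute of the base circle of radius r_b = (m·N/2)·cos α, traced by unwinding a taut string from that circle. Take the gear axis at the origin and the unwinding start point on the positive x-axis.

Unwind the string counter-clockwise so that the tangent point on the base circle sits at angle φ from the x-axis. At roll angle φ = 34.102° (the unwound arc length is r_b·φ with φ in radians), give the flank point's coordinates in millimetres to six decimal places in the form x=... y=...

x=143.135770 y=8.356486

pitch radius r_p = m·N/2 = 3.965·65/2 = 128.862500
base radius r_b = r_p·cos α = 128.862500·cos 17.037° = 123.207466
roll angle φ = 34.102° = 0.59519218 rad
x = r_b·(cos φ + φ·sin φ) = 123.207466·(0.82804076 + 0.59519218·0.56066790) = 143.135770
y = r_b·(sin φ − φ·cos φ) = 123.207466·(0.56066790 − 0.59519218·0.82804076) = 8.356486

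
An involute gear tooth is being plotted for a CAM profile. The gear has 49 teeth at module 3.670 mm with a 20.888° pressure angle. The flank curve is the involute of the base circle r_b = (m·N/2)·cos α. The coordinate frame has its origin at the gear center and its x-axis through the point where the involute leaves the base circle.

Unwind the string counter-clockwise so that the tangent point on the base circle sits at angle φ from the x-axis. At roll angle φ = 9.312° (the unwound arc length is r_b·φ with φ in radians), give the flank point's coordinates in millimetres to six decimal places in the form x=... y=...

pitch radius r_p = m·N/2 = 3.670·49/2 = 89.915000
base radius r_b = r_p·cos α = 89.915000·cos 20.888° = 84.005711
roll angle φ = 9.312° = 0.16252506 rad
x = r_b·(cos φ + φ·sin φ) = 84.005711·(0.98682185 + 0.16252506·0.16181050) = 85.107876
y = r_b·(sin φ − φ·cos φ) = 84.005711·(0.16181050 − 0.16252506·0.98682185) = 0.119895

x=85.107876 y=0.119895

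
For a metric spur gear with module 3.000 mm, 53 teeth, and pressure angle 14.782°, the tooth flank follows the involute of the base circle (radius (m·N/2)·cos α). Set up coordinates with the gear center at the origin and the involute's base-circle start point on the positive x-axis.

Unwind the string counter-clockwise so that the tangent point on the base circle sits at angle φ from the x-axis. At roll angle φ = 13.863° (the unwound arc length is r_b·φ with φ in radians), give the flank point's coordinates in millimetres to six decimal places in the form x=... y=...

pitch radius r_p = m·N/2 = 3.000·53/2 = 79.500000
base radius r_b = r_p·cos α = 79.500000·cos 14.782° = 76.868836
roll angle φ = 13.863° = 0.24195499 rad
x = r_b·(cos φ + φ·sin φ) = 76.868836·(0.97087141 + 0.24195499·0.23960113) = 79.086048
y = r_b·(sin φ − φ·cos φ) = 76.868836·(0.23960113 − 0.24195499·0.97087141) = 0.360818

x=79.086048 y=0.360818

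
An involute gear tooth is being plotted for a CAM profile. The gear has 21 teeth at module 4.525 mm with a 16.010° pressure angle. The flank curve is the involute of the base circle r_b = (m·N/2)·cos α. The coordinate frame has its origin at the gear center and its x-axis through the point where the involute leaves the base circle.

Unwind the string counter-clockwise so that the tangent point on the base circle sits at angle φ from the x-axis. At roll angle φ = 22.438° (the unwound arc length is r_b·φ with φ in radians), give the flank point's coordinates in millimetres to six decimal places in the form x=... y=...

pitch radius r_p = m·N/2 = 4.525·21/2 = 47.512500
base radius r_b = r_p·cos α = 47.512500·cos 16.010° = 45.669660
roll angle φ = 22.438° = 0.39161698 rad
x = r_b·(cos φ + φ·sin φ) = 45.669660·(0.92429309 + 0.39161698·0.38168347) = 49.038566
y = r_b·(sin φ − φ·cos φ) = 45.669660·(0.38168347 − 0.39161698·0.92429309) = 0.900359

x=49.038566 y=0.900359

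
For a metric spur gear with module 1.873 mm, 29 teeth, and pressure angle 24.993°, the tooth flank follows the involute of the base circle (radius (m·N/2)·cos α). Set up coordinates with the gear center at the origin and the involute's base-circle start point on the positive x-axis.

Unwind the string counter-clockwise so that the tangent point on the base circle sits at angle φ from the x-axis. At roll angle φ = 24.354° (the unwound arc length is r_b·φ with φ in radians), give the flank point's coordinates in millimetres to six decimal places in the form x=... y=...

pitch radius r_p = m·N/2 = 1.873·29/2 = 27.158500
base radius r_b = r_p·cos α = 27.158500·cos 24.993° = 24.615362
roll angle φ = 24.354° = 0.42505749 rad
x = r_b·(cos φ + φ·sin φ) = 24.615362·(0.91101503 + 0.42505749·0.41237315) = 26.739602
y = r_b·(sin φ − φ·cos φ) = 24.615362·(0.41237315 − 0.42505749·0.91101503) = 0.618815

x=26.739602 y=0.618815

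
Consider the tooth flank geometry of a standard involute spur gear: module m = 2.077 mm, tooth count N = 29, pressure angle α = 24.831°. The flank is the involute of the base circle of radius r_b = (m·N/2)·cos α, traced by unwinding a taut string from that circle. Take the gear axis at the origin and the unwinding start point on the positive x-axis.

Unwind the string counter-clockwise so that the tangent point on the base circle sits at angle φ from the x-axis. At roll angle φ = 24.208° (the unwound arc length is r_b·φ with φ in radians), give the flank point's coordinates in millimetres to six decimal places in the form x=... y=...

x=29.664036 y=0.674979

pitch radius r_p = m·N/2 = 2.077·29/2 = 30.116500
base radius r_b = r_p·cos α = 30.116500·cos 24.831° = 27.332242
roll angle φ = 24.208° = 0.42250931 rad
x = r_b·(cos φ + φ·sin φ) = 27.332242·(0.91206287 + 0.42250931·0.41005039) = 29.664036
y = r_b·(sin φ − φ·cos φ) = 27.332242·(0.41005039 − 0.42250931·0.91206287) = 0.674979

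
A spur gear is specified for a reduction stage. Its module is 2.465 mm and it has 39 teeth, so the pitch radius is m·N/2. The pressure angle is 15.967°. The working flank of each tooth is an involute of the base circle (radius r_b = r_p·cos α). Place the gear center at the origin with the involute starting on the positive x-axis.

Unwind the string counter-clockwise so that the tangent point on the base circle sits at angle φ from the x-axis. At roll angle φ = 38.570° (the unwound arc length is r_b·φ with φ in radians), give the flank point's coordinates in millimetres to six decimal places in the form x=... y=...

pitch radius r_p = m·N/2 = 2.465·39/2 = 48.067500
base radius r_b = r_p·cos α = 48.067500·cos 15.967° = 46.213070
roll angle φ = 38.570° = 0.67317349 rad
x = r_b·(cos φ + φ·sin φ) = 46.213070·(0.78184703 + 0.67317349·0.62347031) = 55.527347
y = r_b·(sin φ − φ·cos φ) = 46.213070·(0.62347031 − 0.67317349·0.78184703) = 4.489674

x=55.527347 y=4.489674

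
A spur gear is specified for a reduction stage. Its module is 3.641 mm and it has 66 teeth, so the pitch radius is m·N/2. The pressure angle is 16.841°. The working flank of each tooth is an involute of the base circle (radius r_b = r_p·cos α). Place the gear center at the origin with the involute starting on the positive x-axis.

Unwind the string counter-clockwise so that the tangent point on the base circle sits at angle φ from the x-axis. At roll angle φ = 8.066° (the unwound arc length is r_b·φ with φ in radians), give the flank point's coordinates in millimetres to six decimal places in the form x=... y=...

pitch radius r_p = m·N/2 = 3.641·66/2 = 120.153000
base radius r_b = r_p·cos α = 120.153000·cos 16.841° = 114.999929
roll angle φ = 8.066° = 0.14077826 rad
x = r_b·(cos φ + φ·sin φ) = 114.999929·(0.99010710 + 0.14077826·0.14031372) = 116.133853
y = r_b·(sin φ − φ·cos φ) = 114.999929·(0.14031372 − 0.14077826·0.99010710) = 0.106739

x=116.133853 y=0.106739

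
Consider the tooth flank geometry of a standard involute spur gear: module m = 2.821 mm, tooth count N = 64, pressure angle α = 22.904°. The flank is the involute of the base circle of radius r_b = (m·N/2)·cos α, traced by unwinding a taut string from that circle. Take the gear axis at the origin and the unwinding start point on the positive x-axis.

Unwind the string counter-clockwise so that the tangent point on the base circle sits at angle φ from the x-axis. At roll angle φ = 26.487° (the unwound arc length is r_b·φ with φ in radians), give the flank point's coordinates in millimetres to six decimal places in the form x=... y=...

x=91.571095 y=2.680321

pitch radius r_p = m·N/2 = 2.821·64/2 = 90.272000
base radius r_b = r_p·cos α = 90.272000·cos 22.904° = 83.154796
roll angle φ = 26.487° = 0.46228536 rad
x = r_b·(cos φ + φ·sin φ) = 83.154796·(0.89503558 + 0.46228536·0.44599475) = 91.571095
y = r_b·(sin φ − φ·cos φ) = 83.154796·(0.44599475 − 0.46228536·0.89503558) = 2.680321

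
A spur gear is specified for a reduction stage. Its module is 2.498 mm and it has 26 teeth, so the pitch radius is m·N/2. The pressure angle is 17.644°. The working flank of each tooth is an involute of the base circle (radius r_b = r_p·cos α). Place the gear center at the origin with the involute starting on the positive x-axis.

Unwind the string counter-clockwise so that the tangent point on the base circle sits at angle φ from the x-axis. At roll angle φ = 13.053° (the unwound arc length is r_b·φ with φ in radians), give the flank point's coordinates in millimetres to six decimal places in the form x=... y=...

x=31.739047 y=0.121338

pitch radius r_p = m·N/2 = 2.498·26/2 = 32.474000
base radius r_b = r_p·cos α = 32.474000·cos 17.644° = 30.946364
roll angle φ = 13.053° = 0.22781783 rad
x = r_b·(cos φ + φ·sin φ) = 30.946364·(0.97416156 + 0.22781783·0.22585227) = 31.739047
y = r_b·(sin φ − φ·cos φ) = 30.946364·(0.22585227 − 0.22781783·0.97416156) = 0.121338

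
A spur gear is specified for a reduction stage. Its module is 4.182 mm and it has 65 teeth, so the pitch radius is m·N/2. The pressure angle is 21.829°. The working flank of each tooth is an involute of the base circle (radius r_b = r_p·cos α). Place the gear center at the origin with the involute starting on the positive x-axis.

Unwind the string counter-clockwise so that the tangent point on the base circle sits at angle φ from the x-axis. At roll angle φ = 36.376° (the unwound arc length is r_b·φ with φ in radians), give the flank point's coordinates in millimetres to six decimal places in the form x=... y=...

pitch radius r_p = m·N/2 = 4.182·65/2 = 135.915000
base radius r_b = r_p·cos α = 135.915000·cos 21.829° = 126.169588
roll angle φ = 36.376° = 0.63488097 rad
x = r_b·(cos φ + φ·sin φ) = 126.169588·(0.80514230 + 0.63488097·0.59308168) = 149.091898
y = r_b·(sin φ − φ·cos φ) = 126.169588·(0.59308168 − 0.63488097·0.80514230) = 10.334823

x=149.091898 y=10.334823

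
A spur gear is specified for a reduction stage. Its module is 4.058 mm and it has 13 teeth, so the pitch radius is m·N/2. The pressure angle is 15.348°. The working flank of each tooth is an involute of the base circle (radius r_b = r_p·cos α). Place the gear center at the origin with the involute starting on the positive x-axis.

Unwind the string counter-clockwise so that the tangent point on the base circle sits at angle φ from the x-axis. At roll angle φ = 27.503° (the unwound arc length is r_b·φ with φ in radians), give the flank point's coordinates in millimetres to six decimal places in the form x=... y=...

pitch radius r_p = m·N/2 = 4.058·13/2 = 26.377000
base radius r_b = r_p·cos α = 26.377000·cos 15.348° = 25.436291
roll angle φ = 27.503° = 0.48001790 rad
x = r_b·(cos φ + φ·sin φ) = 25.436291·(0.88698665 + 0.48001790·0.46179506) = 28.200111
y = r_b·(sin φ − φ·cos φ) = 25.436291·(0.46179506 − 0.48001790·0.88698665) = 0.916357

x=28.200111 y=0.916357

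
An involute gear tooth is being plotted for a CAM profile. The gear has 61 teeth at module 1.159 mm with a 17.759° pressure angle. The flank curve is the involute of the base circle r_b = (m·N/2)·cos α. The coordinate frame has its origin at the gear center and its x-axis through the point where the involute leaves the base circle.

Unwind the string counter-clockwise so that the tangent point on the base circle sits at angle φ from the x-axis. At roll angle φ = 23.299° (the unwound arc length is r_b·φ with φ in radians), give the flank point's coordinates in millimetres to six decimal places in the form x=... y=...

x=36.334425 y=0.742169

pitch radius r_p = m·N/2 = 1.159·61/2 = 35.349500
base radius r_b = r_p·cos α = 35.349500·cos 17.759° = 33.665022
roll angle φ = 23.299° = 0.40664426 rad
x = r_b·(cos φ + φ·sin φ) = 33.665022·(0.91845328 + 0.40664426·0.39552947) = 36.334425
y = r_b·(sin φ − φ·cos φ) = 33.665022·(0.39552947 − 0.40664426·0.91845328) = 0.742169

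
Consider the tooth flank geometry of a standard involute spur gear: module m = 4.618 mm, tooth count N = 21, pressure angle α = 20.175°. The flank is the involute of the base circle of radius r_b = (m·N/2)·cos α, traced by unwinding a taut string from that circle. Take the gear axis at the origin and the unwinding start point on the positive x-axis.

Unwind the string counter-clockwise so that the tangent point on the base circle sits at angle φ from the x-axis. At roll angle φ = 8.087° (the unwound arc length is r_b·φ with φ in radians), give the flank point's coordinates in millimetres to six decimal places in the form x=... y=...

pitch radius r_p = m·N/2 = 4.618·21/2 = 48.489000
base radius r_b = r_p·cos α = 48.489000·cos 20.175° = 45.513889
roll angle φ = 8.087° = 0.14114478 rad
x = r_b·(cos φ + φ·sin φ) = 45.513889·(0.99005560 + 0.14114478·0.14067660) = 45.964994
y = r_b·(sin φ − φ·cos φ) = 45.513889·(0.14067660 − 0.14114478·0.99005560) = 0.042575

x=45.964994 y=0.042575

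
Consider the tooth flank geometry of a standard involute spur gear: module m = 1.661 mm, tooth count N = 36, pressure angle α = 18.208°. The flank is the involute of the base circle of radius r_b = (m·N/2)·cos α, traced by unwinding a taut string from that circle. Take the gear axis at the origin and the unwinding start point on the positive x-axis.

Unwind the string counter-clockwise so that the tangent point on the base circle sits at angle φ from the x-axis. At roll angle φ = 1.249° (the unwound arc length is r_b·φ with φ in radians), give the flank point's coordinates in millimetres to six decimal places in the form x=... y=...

x=28.407708 y=0.000098

pitch radius r_p = m·N/2 = 1.661·36/2 = 29.898000
base radius r_b = r_p·cos α = 29.898000·cos 18.208° = 28.400960
roll angle φ = 1.249° = 0.02179916 rad
x = r_b·(cos φ + φ·sin φ) = 28.400960·(0.99976241 + 0.02179916·0.02179744) = 28.407708
y = r_b·(sin φ − φ·cos φ) = 28.400960·(0.02179744 − 0.02179916·0.99976241) = 0.000098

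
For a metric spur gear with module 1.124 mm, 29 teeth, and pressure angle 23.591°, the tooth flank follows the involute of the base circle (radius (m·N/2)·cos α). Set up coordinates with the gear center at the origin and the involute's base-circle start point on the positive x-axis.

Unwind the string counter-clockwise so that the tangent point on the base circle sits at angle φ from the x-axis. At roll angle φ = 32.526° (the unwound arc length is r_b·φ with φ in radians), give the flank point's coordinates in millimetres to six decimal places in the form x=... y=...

pitch radius r_p = m·N/2 = 1.124·29/2 = 16.298000
base radius r_b = r_p·cos α = 16.298000·cos 23.591° = 14.935905
roll angle φ = 32.526° = 0.56768579 rad
x = r_b·(cos φ + φ·sin φ) = 14.935905·(0.84314754 + 0.56768579·0.53768227) = 17.152126
y = r_b·(sin φ − φ·cos φ) = 14.935905·(0.53768227 − 0.56768579·0.84314754) = 0.881807

x=17.152126 y=0.881807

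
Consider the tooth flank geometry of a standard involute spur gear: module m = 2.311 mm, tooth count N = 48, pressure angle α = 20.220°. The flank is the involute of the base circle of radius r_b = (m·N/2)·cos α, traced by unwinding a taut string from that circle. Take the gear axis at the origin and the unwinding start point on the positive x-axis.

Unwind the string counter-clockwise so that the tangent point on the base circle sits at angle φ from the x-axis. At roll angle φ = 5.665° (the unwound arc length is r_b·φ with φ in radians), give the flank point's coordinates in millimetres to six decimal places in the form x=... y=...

pitch radius r_p = m·N/2 = 2.311·48/2 = 55.464000
base radius r_b = r_p·cos α = 55.464000·cos 20.220° = 52.045889
roll angle φ = 5.665° = 0.09887290 rad
x = r_b·(cos φ + φ·sin φ) = 52.045889·(0.99511606 + 0.09887290·0.09871189) = 52.299664
y = r_b·(sin φ − φ·cos φ) = 52.045889·(0.09871189 − 0.09887290·0.99511606) = 0.016752

x=52.299664 y=0.016752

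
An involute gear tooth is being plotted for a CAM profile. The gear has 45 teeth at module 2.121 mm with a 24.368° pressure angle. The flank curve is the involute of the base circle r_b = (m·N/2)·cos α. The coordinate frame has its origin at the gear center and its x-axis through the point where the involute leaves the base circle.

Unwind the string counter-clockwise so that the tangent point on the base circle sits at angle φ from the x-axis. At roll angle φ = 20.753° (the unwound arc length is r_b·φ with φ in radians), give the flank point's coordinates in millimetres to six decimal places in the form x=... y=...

pitch radius r_p = m·N/2 = 2.121·45/2 = 47.722500
base radius r_b = r_p·cos α = 47.722500·cos 24.368° = 43.471105
roll angle φ = 20.753° = 0.36220818 rad
x = r_b·(cos φ + φ·sin φ) = 43.471105·(0.93511666 + 0.36220818·0.35434000) = 46.229847
y = r_b·(sin φ − φ·cos φ) = 43.471105·(0.35434000 − 0.36220818·0.93511666) = 0.679588

x=46.229847 y=0.679588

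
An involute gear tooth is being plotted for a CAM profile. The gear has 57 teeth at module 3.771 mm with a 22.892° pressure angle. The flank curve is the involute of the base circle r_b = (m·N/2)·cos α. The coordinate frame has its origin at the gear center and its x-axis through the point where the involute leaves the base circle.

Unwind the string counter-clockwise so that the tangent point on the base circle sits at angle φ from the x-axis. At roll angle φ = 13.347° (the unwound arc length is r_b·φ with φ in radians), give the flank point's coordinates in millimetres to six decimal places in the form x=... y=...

pitch radius r_p = m·N/2 = 3.771·57/2 = 107.473500
base radius r_b = r_p·cos α = 107.473500·cos 22.892° = 99.008858
roll angle φ = 13.347° = 0.23294910 rad
x = r_b·(cos φ + φ·sin φ) = 99.008858·(0.97298983 + 0.23294910·0.23084796) = 101.658895
y = r_b·(sin φ − φ·cos φ) = 99.008858·(0.23084796 − 0.23294910·0.97298983) = 0.414932

x=101.658895 y=0.414932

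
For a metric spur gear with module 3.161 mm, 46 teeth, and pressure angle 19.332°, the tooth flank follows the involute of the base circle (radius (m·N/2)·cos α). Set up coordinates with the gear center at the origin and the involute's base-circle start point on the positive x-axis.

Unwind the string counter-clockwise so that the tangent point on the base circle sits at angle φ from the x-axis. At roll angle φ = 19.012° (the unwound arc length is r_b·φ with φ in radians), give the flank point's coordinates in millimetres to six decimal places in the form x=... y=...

x=72.277236 y=0.826328

pitch radius r_p = m·N/2 = 3.161·46/2 = 72.703000
base radius r_b = r_p·cos α = 72.703000·cos 19.332° = 68.603729
roll angle φ = 19.012° = 0.33182200 rad
x = r_b·(cos φ + φ·sin φ) = 68.603729·(0.94545037 + 0.33182200·0.32576618) = 72.277236
y = r_b·(sin φ − φ·cos φ) = 68.603729·(0.32576618 − 0.33182200·0.94545037) = 0.826328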